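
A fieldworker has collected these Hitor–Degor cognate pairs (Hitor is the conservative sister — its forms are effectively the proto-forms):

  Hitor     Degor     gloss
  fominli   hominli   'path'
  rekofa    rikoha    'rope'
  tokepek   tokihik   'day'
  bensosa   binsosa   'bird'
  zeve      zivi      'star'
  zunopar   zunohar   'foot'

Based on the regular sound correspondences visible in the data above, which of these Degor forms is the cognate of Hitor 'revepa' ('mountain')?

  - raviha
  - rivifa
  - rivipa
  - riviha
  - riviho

zeve ~ zivi — Hitor e corresponds to Degor i after a consonant, before a labial obstruent.
tokepek ~ tokihik — Hitor e corresponds to Degor i after a consonant, before a labial obstruent.
zunopar ~ zunohar — Hitor p corresponds to Degor h between vowels (before a back vowel).
Applying these to Hitor 'revepa':
  revepa → rivepa   (e→i after a consonant, before a labial obstruent)
  rivepa → rivipa   (e→i after a consonant, before a labial obstruent)
  rivipa → riviha   (p→h between vowels (before a back vowel))
So the Degor cognate is 'riviha'.

riviha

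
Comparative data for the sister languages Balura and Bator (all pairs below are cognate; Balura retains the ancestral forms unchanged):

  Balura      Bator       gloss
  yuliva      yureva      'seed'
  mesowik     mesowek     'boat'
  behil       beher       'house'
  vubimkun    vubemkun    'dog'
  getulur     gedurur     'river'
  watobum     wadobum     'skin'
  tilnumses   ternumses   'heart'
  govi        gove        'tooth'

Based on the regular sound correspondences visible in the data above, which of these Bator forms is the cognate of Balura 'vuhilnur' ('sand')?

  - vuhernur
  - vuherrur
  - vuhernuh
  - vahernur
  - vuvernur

vuhernur

mesowik ~ mesowek, behil ~ beher — Balura i corresponds to Bator e after a consonant, before a consonant other than r, m, n, p, b, f, v.
tilnumses ~ ternumses — Balura l corresponds to Bator r after a vowel, before a nasal.
Applying these to Balura 'vuhilnur':
  vuhilnur → vuhelnur   (i→e after a consonant, before a consonant other than r, m, n, p, b, f, v)
  vuhelnur → vuhernur   (l→r after a vowel, before a nasal)
So the Bator cognate is 'vuhernur'.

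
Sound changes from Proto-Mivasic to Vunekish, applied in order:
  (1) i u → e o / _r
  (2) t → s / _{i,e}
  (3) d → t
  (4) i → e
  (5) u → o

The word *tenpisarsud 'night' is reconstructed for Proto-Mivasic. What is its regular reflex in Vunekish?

senpesarsot

Vunekish: start from *tenpisarsud.
  rule 1: no change — tenpisarsud
  rule 2 (palatalisation): tenpisarsud → senpisarsud
  rule 3 (unconditioned shift): senpisarsud → senpisarsut
  rule 4 (vowel merger): senpisarsut → senpesarsut
  rule 5 (vowel merger): senpesarsut → senpesarsot
  ⇒ Vunekish senpesarsot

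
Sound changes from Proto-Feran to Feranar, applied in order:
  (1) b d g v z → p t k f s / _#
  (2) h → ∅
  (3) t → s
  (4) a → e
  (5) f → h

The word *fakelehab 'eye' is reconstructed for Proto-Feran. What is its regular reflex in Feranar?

hekeleep

Feranar: *fakelehab > fakelehap > fakeleap > fekeleep > hekeleep  (by final devoicing, h-loss, vowel merger, unconditioned shift)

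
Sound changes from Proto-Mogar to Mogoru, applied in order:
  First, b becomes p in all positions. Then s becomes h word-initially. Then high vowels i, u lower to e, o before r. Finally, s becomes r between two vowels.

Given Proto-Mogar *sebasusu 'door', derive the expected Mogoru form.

heparuru

Mogoru: start from *sebasusu.
  rule 1 (unconditioned shift): sebasusu → sepasusu
  rule 2 (debuccalisation): sepasusu → hepasusu
  rule 3: no change — hepasusu
  rule 4 (rhotacism): hepasusu → heparuru
  ⇒ Mogoru heparuru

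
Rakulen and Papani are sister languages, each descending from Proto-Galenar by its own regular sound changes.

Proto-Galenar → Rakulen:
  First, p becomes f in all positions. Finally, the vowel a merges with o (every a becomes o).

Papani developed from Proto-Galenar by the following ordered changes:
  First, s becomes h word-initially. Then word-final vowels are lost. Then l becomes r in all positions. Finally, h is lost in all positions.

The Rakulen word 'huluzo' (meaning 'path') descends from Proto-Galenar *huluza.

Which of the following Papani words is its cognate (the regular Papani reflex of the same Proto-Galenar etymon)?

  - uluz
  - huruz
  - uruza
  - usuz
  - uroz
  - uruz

Papani: start from *huluza.
  rule 1: no change — huluza
  rule 2 (apocope): huluza → huluz
  rule 3 (unconditioned shift): huluz → huruz
  rule 4 (h-loss): huruz → uruz
  ⇒ Papani uruz
Among the options, 'uruz' alone shows every Papani change applied in order.

uruz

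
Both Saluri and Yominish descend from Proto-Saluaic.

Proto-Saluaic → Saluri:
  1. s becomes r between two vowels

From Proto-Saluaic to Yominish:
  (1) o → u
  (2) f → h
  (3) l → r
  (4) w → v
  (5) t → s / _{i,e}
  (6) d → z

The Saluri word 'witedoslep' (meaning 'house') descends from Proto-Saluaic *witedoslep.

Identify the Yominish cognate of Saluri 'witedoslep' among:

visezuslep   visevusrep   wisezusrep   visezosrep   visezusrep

visezusrep

Yominish: *witedoslep > witeduslep > witedusrep > vitedusrep > visedusrep > visezusrep  (by vowel merger, unconditioned shift, unconditioned shift, palatalisation, unconditioned shift)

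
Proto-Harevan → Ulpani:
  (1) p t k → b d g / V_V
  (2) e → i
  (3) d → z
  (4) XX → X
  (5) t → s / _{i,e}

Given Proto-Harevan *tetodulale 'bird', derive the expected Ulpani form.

sizozulali

Ulpani: *tetodulale > tedodulale > tidodulali > tizozulali > sizozulali  (by intervocalic voicing, vowel merger, unconditioned shift, palatalisation)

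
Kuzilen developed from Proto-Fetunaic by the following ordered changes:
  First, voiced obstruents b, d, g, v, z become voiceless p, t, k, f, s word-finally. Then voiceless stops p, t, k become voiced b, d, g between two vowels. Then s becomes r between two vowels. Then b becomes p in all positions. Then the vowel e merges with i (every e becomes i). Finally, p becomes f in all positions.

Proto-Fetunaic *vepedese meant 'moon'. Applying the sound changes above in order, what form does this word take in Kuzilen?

vifidiri

Kuzilen: *vepedese > vebedese > vebedere > vepedere > vipidiri > vifidiri  (by intervocalic voicing, rhotacism, unconditioned shift, vowel merger, unconditioned shift)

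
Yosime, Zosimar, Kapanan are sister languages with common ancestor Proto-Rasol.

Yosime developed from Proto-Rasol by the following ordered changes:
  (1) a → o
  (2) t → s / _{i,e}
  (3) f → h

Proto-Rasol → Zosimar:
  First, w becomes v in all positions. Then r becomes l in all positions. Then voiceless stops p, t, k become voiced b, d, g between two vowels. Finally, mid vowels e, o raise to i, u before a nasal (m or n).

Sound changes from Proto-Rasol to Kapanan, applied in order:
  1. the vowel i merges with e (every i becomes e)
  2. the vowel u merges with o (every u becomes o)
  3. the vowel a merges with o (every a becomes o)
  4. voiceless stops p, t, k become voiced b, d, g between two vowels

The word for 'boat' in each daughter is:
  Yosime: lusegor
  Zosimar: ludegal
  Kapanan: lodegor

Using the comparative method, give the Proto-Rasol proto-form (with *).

*lutegar

Position 6: Yosime has o, Zosimar has a, Kapanan has o. Zosimar preserves a here (none of its changes turn any other segment into a), so the proto-segment is *a.
Position 7: Yosime has r, Zosimar has l, Kapanan has r. Yosime preserves r here (none of its changes turn any other segment into r), so the proto-segment is *r.
Position 3: Yosime has s, Zosimar has d, Kapanan has d. Taking the neighbouring segments as reconstructed: Yosime s could go back to *t or *s; Zosimar d could go back to *t or *d; Kapanan d could go back to *t or *d — the one source consistent with every daughter is *t.
This points to *lutegar. Verify forward in each daughter:
Yosime: *lutegar
  lutegar → lutegor   [vowel merger]
  lutegor → lusegor   [palatalisation]
  lusegor (rule 3 does not apply)
  giving Yosime lusegor.
Zosimar: *lutegar
  lutegar (rule 1 does not apply)
  lutegar → lutegal   [unconditioned shift]
  lutegal → ludegal   [intervocalic voicing]
  ludegal (rule 4 does not apply)
  giving Zosimar ludegal.
Kapanan: start from *lutegar.
  rule 1: no change — lutegar
  rule 2 (vowel merger): lutegar → lotegar
  rule 3 (vowel merger): lotegar → lotegor
  rule 4 (intervocalic voicing): lotegor → lodegor
  ⇒ Kapanan lodegor
*lutegar is the unique common source.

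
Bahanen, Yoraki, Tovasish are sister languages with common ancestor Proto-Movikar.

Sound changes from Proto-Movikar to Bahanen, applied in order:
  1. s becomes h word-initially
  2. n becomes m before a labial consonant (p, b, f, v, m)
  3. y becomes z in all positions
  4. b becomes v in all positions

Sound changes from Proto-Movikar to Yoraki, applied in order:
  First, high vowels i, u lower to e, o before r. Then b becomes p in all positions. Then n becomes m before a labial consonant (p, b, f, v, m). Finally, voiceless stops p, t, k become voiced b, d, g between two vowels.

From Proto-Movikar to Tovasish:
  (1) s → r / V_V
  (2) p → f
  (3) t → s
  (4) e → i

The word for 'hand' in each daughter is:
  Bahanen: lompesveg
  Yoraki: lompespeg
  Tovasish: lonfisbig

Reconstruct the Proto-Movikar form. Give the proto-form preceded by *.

*lonpesbeg

Position 5: Bahanen has e, Yoraki has e, Tovasish has i. Bahanen preserves e here (none of its changes turn any other segment into e), so the proto-segment is *e.
Position 7: Bahanen has v, Yoraki has p, Tovasish has b. Tovasish preserves b here (none of its changes turn any other segment into b), so the proto-segment is *b.
Position 3: Bahanen has m, Yoraki has m, Tovasish has n. Tovasish preserves n here (none of its changes turn any other segment into n), so the proto-segment is *n.
This points to *lonpesbeg. Verify forward in each daughter:
Bahanen: *lonpesbeg > lompesbeg > lompesveg  (by nasal place assimilation, unconditioned shift)
Yoraki: *lonpesbeg
  lonpesbeg (rule 1 does not apply)
  lonpesbeg → lonpespeg   [unconditioned shift]
  lonpespeg → lompespeg   [nasal place assimilation]
  lompespeg (rule 4 does not apply)
  giving Yoraki lompespeg.
Tovasish: *lonpesbeg
  lonpesbeg (rule 1 does not apply)
  lonpesbeg → lonfesbeg   [unconditioned shift]
  lonfesbeg (rule 3 does not apply)
  lonfesbeg → lonfisbig   [vowel merger]
  giving Tovasish lonfisbig.
*lonpesbeg is the unique common source.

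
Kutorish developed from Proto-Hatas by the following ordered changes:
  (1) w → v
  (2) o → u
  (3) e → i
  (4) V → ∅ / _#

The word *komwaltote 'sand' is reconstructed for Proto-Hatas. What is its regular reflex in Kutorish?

kumvaltut

Kutorish: start from *komwaltote.
  rule 1 (unconditioned shift): komwaltote → komvaltote
  rule 2 (vowel merger): komvaltote → kumvaltute
  rule 3 (vowel merger): kumvaltute → kumvaltuti
  rule 4 (apocope): kumvaltuti → kumvaltut
  ⇒ Kutorish kumvaltut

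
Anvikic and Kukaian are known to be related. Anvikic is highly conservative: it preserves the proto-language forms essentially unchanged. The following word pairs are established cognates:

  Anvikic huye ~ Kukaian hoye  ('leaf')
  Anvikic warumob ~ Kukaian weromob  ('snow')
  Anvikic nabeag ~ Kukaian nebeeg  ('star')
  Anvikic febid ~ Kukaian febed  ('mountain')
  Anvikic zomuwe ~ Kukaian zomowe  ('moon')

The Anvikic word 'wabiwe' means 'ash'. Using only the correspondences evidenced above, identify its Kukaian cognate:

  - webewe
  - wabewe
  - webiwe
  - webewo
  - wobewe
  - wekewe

webewe

nabeag ~ nebeeg — Anvikic a corresponds to Kukaian e after a consonant, before a labial obstruent.
febid ~ febed — Anvikic i corresponds to Kukaian e after a consonant, before a consonant other than r, m, n, p, b, f, v.
Applying these to Anvikic 'wabiwe':
  wabiwe → webiwe   (a→e after a consonant, before a labial obstruent)
  webiwe → webewe   (i→e after a consonant, before a consonant other than r, m, n, p, b, f, v)
So the Kukaian cognate is 'webewe'.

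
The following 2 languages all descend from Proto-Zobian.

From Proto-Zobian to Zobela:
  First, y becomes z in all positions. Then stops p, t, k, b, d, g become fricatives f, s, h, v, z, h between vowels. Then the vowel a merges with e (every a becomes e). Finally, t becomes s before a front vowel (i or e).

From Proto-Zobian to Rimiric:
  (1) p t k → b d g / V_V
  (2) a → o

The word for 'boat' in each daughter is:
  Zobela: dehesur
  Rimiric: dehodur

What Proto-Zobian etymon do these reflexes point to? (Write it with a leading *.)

*dehatur

Position 5: Zobela has s, Rimiric has d. Taking the neighbouring segments as reconstructed: Zobela s could go back to *t or *s; Rimiric d could go back to *t or *d — the one source consistent with every daughter is *t.
Position 4: Zobela has e, Rimiric has o. Taking the neighbouring segments as reconstructed: Zobela e could go back to *a or *e; Rimiric o could go back to *a or *o — the one source consistent with every daughter is *a.
Verify the candidate proto-form against each daughter:
Zobela: start from *dehatur.
  rule 1: no change — dehatur
  rule 2 (intervocalic lenition): dehatur → dehasur
  rule 3 (vowel merger): dehasur → dehesur
  rule 4: no change — dehesur
  ⇒ Zobela dehesur
Rimiric: *dehatur
  dehatur → dehadur   [intervocalic voicing]
  dehadur → dehodur   [vowel merger]
  giving Rimiric dehodur.
No other proto-form is consistent with every reflex, so the reconstruction is *dehatur.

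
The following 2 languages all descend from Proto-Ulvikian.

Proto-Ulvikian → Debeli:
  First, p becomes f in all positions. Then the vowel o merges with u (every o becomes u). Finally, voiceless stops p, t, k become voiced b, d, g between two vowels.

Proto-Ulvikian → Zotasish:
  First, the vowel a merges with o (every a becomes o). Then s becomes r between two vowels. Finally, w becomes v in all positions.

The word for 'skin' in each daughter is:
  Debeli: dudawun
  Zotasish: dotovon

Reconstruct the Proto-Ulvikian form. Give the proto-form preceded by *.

Position 2: Debeli has u, Zotasish has o. Taking the neighbouring segments as reconstructed: Debeli u could go back to *o or *u; Zotasish o could go back to *a or *o — the one source consistent with every daughter is *o.
Position 3: Debeli has d, Zotasish has t. Zotasish preserves t here (none of its changes turn any other segment into t), so the proto-segment is *t.
This points to *dotawon. Verify forward in each daughter:
Debeli: start from *dotawon.
  rule 1: no change — dotawon
  rule 2 (vowel merger): dotawon → dutawun
  rule 3 (intervocalic voicing): dutawun → dudawun
  ⇒ Debeli dudawun
Zotasish: *dotawon
  dotawon → dotowon   [vowel merger]
  dotowon (rule 2 does not apply)
  dotowon → dotovon   [unconditioned shift]
  giving Zotasish dotovon.
Only *dotawon yields all of Debeli dudawun, Zotasish dotovon.

*dotawon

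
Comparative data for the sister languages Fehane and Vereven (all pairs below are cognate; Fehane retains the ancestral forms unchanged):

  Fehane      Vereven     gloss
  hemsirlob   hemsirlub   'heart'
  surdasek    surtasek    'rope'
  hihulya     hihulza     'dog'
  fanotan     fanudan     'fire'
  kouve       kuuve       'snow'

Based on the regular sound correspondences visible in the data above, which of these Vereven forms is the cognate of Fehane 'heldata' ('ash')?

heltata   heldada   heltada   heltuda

surdasek ~ surtasek — Fehane d corresponds to Vereven t after a consonant, before a back vowel.
fanotan ~ fanudan — Fehane t corresponds to Vereven d between vowels (before a back vowel).
Applying these to Fehane 'heldata':
  heldata → heltata   (d→t after a consonant, before a back vowel)
  heltata → heltada   (t→d between vowels (before a back vowel))
So the Vereven cognate is 'heltada'.

heltada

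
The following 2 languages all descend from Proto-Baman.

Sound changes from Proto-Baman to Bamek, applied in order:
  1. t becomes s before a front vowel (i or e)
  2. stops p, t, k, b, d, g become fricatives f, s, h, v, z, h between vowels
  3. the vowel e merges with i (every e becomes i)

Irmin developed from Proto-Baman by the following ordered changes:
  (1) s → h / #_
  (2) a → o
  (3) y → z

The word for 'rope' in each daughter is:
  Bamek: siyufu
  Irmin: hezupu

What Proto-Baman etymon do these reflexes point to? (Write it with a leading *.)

*seyupu

Position 2: Bamek has i, Irmin has e. Irmin preserves e here (none of its changes turn any other segment into e), so the proto-segment is *e.
Position 5: Bamek has f, Irmin has p. Irmin preserves p here (none of its changes turn any other segment into p), so the proto-segment is *p.
Continuing position by position gives *seyupu; check it forward:
Bamek: start from *seyupu.
  rule 1: no change — seyupu
  rule 2 (intervocalic lenition): seyupu → seyufu
  rule 3 (vowel merger): seyufu → siyufu
  ⇒ Bamek siyufu
Irmin: start from *seyupu.
  rule 1 (debuccalisation): seyupu → heyupu
  rule 2: no change — heyupu
  rule 3 (unconditioned shift): heyupu → hezupu
  ⇒ Irmin hezupu
Only *seyupu yields all of Bamek siyufu, Irmin hezupu.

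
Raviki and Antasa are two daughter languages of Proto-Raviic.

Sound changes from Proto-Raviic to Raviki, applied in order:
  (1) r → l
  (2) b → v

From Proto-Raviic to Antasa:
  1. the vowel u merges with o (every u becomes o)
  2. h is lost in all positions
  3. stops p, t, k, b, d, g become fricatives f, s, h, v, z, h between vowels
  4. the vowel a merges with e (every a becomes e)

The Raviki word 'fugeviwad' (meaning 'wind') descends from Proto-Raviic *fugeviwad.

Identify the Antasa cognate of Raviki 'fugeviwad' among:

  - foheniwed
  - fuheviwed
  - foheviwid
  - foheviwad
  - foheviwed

Antasa: start from *fugeviwad.
  rule 1 (vowel merger): fugeviwad → fogeviwad
  rule 2: no change — fogeviwad
  rule 3 (intervocalic lenition): fogeviwad → foheviwad
  rule 4 (vowel merger): foheviwad → foheviwed
  ⇒ Antasa foheviwed
The other candidates each miss or misapply at least one Antasa change.

foheviwed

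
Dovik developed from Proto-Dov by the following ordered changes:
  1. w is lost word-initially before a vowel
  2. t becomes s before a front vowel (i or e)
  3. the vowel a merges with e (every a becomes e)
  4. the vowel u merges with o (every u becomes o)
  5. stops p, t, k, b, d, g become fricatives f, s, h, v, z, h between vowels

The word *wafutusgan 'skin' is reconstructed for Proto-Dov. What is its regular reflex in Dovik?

efososgen

Dovik: start from *wafutusgan.
  rule 1 (glide loss): wafutusgan → afutusgan
  rule 2: no change — afutusgan
  rule 3 (vowel merger): afutusgan → efutusgen
  rule 4 (vowel merger): efutusgen → efotosgen
  rule 5 (intervocalic lenition): efotosgen → efososgen
  ⇒ Dovik efososgen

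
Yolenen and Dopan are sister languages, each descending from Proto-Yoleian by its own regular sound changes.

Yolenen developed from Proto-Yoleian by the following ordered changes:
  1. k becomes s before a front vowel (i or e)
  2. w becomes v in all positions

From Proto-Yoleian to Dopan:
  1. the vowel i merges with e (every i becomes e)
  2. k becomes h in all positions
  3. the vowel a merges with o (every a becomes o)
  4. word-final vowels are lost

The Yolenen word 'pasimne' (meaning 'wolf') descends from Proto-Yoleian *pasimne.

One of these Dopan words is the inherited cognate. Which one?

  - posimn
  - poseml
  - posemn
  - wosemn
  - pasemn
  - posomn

Dopan: start from *pasimne.
  rule 1 (vowel merger): pasimne → pasemne
  rule 2: no change — pasemne
  rule 3 (vowel merger): pasemne → posemne
  rule 4 (apocope): posemne → posemn
  ⇒ Dopan posemn
Among the options, 'posemn' alone shows every Dopan change applied in order.

posemn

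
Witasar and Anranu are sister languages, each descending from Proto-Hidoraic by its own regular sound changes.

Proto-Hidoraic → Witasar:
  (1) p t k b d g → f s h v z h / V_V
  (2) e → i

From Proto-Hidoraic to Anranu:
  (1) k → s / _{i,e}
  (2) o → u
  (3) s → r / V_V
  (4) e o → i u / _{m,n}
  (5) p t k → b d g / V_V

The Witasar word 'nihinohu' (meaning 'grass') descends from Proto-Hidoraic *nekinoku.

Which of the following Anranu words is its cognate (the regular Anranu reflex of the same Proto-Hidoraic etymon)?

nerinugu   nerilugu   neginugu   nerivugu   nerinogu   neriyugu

nerinugu

Anranu: start from *nekinoku.
  rule 1 (palatalisation): nekinoku → nesinoku
  rule 2 (vowel merger): nesinoku → nesinuku
  rule 3 (rhotacism): nesinuku → nerinuku
  rule 4: no change — nerinuku
  rule 5 (intervocalic voicing): nerinuku → nerinugu
  ⇒ Anranu nerinugu
The other candidates each miss or misapply at least one Anranu change.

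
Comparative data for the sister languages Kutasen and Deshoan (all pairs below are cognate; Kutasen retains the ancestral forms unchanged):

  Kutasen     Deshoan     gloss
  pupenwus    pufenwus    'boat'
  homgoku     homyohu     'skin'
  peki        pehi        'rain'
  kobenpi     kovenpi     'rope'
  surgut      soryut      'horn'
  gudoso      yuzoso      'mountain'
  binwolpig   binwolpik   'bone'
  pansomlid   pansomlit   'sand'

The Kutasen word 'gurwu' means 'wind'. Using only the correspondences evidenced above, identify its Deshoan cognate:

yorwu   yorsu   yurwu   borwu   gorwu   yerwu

gudoso ~ yuzoso — Kutasen g corresponds to Deshoan y word-initially before a back vowel.
surgut ~ soryut — Kutasen u corresponds to Deshoan o after a consonant, before r.
Applying these to Kutasen 'gurwu':
  gurwu → yurwu   (g→y word-initially before a back vowel)
  yurwu → yorwu   (u→o after a consonant, before r)
So the Deshoan cognate is 'yorwu'.

yorwu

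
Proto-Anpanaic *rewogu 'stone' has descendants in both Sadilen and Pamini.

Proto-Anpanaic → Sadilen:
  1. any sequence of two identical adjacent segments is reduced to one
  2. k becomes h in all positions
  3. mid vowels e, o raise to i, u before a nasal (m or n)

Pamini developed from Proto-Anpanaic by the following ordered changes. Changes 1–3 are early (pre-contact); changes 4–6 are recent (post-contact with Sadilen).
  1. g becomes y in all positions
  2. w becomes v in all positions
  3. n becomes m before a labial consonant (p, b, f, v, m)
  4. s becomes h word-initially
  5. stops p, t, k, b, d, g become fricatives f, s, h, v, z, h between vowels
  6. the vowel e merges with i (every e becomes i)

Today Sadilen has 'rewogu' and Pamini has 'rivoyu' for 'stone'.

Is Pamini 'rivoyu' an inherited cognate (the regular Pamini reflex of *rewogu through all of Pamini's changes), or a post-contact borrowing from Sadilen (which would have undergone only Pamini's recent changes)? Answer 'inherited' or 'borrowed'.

If inherited, *rewogu would pass through all of Pamini's changes:
Pamini: start from *rewogu.
  rule 1 (unconditioned shift): rewogu → rewoyu
  rule 2 (unconditioned shift): rewoyu → revoyu
  rule 3: no change — revoyu
  rule 4: no change — revoyu
  rule 5: no change — revoyu
  rule 6 (vowel merger): revoyu → rivoyu
  ⇒ Pamini rivoyu
If borrowed from Sadilen 'rewogu' after the early changes, it would undergo only the recent ones:
  rule 4 (debuccalisation): no change (rewogu)
  rule 5 (intervocalic lenition): rewogu → rewohu
  rule 6 (vowel merger): rewohu → riwohu
  ⇒ as a loan: riwohu
Pamini 'rivoyu' matches the inherited outcome exactly, so it is an inherited cognate, not a loan.

inherited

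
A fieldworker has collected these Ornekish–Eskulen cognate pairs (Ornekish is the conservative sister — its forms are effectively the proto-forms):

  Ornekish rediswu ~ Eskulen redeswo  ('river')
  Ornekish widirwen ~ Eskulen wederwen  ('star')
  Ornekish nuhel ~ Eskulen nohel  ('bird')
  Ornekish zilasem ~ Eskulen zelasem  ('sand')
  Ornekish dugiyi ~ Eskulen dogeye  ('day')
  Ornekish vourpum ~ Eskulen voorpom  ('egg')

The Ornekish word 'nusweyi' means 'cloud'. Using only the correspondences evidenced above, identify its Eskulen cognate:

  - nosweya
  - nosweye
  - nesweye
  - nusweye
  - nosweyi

nosweye

nuhel ~ nohel, dugiyi ~ dogeye — Ornekish u corresponds to Eskulen o after a consonant, before a consonant other than r, m, n, p, b, f, v.
dugiyi ~ dogeye — Ornekish i corresponds to Eskulen e word-finally.
Applying these to Ornekish 'nusweyi':
  nusweyi → nosweyi   (u→o after a consonant, before a consonant other than r, m, n, p, b, f, v)
  nosweyi → nosweye   (i→e word-finally)
So the Eskulen cognate is 'nosweye'.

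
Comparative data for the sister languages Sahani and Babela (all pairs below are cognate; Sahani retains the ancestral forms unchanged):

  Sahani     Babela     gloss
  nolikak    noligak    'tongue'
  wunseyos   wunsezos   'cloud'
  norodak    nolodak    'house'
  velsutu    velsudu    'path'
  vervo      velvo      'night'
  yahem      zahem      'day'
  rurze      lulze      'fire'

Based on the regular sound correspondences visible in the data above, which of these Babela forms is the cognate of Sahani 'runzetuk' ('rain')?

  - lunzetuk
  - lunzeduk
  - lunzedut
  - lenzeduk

lunzeduk

rurze ~ lulze — Sahani r corresponds to Babela l word-initially before a back vowel.
velsutu ~ velsudu — Sahani t corresponds to Babela d between vowels (before a back vowel).
Applying these to Sahani 'runzetuk':
  runzetuk → lunzetuk   (r→l word-initially before a back vowel)
  lunzetuk → lunzeduk   (t→d between vowels (before a back vowel))
So the Babela cognate is 'lunzeduk'.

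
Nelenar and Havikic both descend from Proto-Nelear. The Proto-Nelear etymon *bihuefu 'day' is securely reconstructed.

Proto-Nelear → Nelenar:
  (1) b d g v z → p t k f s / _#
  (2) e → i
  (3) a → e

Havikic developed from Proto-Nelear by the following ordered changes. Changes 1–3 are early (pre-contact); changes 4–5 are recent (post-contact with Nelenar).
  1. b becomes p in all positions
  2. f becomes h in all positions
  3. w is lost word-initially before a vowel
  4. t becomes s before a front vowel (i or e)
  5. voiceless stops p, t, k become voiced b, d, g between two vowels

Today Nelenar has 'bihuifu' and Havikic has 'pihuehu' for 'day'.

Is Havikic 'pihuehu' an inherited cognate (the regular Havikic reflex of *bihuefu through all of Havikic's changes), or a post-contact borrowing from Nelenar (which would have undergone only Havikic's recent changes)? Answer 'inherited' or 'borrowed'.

inherited

If inherited, *bihuefu would pass through all of Havikic's changes:
Havikic: *bihuefu > pihuefu > pihuehu  (by unconditioned shift, unconditioned shift)
If borrowed from Nelenar 'bihuifu' after the early changes, it would undergo only the recent ones:
  rule 4 (palatalisation): no change (bihuifu)
  rule 5 (intervocalic voicing): no change (bihuifu)
  ⇒ as a loan: bihuifu
Havikic 'pihuehu' matches the inherited outcome exactly, so it is an inherited cognate, not a loan.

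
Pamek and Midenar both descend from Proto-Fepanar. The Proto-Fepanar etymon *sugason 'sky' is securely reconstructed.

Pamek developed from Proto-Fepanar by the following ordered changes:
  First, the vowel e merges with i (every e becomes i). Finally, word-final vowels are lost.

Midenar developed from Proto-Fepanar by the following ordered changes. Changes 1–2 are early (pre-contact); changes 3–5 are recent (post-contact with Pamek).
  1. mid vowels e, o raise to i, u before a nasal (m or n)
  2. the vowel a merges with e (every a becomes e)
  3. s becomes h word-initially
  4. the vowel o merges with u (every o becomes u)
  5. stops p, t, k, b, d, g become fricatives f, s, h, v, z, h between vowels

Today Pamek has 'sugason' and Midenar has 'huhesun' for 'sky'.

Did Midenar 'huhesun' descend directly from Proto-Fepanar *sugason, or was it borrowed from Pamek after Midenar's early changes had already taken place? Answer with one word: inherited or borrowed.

If inherited, *sugason would pass through all of Midenar's changes:
Midenar: start from *sugason.
  rule 1 (pre-nasal raising): sugason → sugasun
  rule 2 (vowel merger): sugasun → sugesun
  rule 3 (debuccalisation): sugesun → hugesun
  rule 4: no change — hugesun
  rule 5 (intervocalic lenition): hugesun → huhesun
  ⇒ Midenar huhesun
If borrowed from Pamek 'sugason' after the early changes, it would undergo only the recent ones:
  rule 3 (debuccalisation): sugason → hugason
  rule 4 (vowel merger): hugason → hugasun
  rule 5 (intervocalic lenition): hugasun → huhasun
  ⇒ as a loan: huhasun
Midenar 'huhesun' matches the inherited outcome exactly, so it is an inherited cognate, not a loan.

inherited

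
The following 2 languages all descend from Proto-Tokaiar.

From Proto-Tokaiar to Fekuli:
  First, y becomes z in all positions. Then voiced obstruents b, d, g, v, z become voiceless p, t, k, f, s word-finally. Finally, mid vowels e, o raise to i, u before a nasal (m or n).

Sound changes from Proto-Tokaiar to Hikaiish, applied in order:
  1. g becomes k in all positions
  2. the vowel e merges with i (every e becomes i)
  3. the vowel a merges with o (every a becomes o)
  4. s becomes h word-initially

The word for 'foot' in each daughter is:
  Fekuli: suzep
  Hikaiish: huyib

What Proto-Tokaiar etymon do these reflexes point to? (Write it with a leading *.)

Position 1: Fekuli has s, Hikaiish has h. Taking the neighbouring segments as reconstructed: Fekuli s can only go back to *s; Hikaiish h could go back to *s or *h — the one source consistent with every daughter is *s.
Position 5: Fekuli has p, Hikaiish has b. Hikaiish preserves b here (none of its changes turn any other segment into b), so the proto-segment is *b.
Position 4: Fekuli has e, Hikaiish has i. Fekuli preserves e here (none of its changes turn any other segment into e), so the proto-segment is *e.
This points to *suyeb. Verify forward in each daughter:
Fekuli: *suyeb
  suyeb → suzeb   [unconditioned shift]
  suzeb → suzep   [final devoicing]
  suzep (rule 3 does not apply)
  giving Fekuli suzep.
Hikaiish: start from *suyeb.
  rule 1: no change — suyeb
  rule 2 (vowel merger): suyeb → suyib
  rule 3: no change — suyib
  rule 4 (debuccalisation): suyib → huyib
  ⇒ Hikaiish huyib
No other proto-form is consistent with every reflex, so the reconstruction is *suyeb.

*suyeb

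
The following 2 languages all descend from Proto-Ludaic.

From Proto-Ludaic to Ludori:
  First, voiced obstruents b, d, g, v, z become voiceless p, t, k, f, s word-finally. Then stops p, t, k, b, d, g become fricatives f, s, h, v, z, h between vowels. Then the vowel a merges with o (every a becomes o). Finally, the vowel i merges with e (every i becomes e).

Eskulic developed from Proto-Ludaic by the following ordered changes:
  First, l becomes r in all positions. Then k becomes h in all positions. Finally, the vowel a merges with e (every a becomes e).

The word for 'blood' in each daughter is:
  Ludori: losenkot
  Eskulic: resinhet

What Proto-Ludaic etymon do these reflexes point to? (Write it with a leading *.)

Position 6: Ludori has k, Eskulic has h. Taking the neighbouring segments as reconstructed: Ludori k can only go back to *k; Eskulic h could go back to *k or *h — the one source consistent with every daughter is *k.
Position 2: Ludori has o, Eskulic has e. Taking the neighbouring segments as reconstructed: Ludori o could go back to *a or *o; Eskulic e could go back to *a or *e — the one source consistent with every daughter is *a.
This points to *lasinkat. Verify forward in each daughter:
Ludori: *lasinkat > losinkot > losenkot  (by vowel merger, vowel merger)
Eskulic: *lasinkat
  lasinkat → rasinkat   [unconditioned shift]
  rasinkat → rasinhat   [unconditioned shift]
  rasinhat → resinhet   [vowel merger]
  giving Eskulic resinhet.
*lasinkat is the unique common source.

*lasinkat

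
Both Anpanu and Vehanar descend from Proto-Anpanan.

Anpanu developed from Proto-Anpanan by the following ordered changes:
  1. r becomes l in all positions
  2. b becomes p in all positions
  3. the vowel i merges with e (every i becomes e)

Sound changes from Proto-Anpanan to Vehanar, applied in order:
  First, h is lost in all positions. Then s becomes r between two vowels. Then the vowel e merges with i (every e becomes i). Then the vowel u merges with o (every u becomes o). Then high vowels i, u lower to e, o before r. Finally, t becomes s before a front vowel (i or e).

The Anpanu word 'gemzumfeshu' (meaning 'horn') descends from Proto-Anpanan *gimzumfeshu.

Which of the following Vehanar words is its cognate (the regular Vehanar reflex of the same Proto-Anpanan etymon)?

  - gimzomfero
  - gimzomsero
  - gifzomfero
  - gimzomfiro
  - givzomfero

Vehanar: *gimzumfeshu
  gimzumfeshu → gimzumfesu   [h-loss]
  gimzumfesu → gimzumferu   [rhotacism]
  gimzumferu → gimzumfiru   [vowel merger]
  gimzumfiru → gimzomfiro   [vowel merger]
  gimzomfiro → gimzomfero   [pre-rhotic lowering]
  gimzomfero (rule 6 does not apply)
  giving Vehanar gimzomfero.
Only 'gimzomfero' matches the regular Vehanar development of *gimzumfeshu.

gimzomfero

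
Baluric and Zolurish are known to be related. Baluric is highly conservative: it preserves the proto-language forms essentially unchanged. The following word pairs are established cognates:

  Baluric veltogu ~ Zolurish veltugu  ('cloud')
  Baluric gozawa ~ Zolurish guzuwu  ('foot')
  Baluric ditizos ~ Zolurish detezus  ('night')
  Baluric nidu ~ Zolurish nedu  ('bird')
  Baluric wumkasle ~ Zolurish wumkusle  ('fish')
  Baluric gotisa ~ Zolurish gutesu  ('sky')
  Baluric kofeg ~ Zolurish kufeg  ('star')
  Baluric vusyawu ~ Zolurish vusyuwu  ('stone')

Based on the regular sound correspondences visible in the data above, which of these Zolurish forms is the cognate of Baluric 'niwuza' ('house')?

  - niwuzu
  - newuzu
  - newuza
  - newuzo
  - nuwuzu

newuzu

ditizos ~ detezus, nidu ~ nedu — Baluric i corresponds to Zolurish e after a consonant, before a consonant other than r, m, n, p, b, f, v.
gozawa ~ guzuwu, gotisa ~ gutesu — Baluric a corresponds to Zolurish u word-finally.
Applying these to Baluric 'niwuza':
  niwuza → newuza   (i→e after a consonant, before a consonant other than r, m, n, p, b, f, v)
  newuza → newuzu   (a→u word-finally)
So the Zolurish cognate is 'newuzu'.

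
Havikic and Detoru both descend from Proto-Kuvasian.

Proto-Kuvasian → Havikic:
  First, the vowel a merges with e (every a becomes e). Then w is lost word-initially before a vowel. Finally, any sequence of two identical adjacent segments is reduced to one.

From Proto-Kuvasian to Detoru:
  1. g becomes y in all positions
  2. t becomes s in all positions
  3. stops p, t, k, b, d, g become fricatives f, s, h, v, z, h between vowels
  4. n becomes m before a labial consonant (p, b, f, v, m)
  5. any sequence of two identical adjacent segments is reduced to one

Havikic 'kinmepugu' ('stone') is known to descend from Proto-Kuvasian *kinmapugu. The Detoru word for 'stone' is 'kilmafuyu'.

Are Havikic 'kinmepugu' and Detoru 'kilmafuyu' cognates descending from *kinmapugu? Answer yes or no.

no

Derive the expected Detoru reflex of *kinmapugu:
Detoru: *kinmapugu
  kinmapugu → kinmapuyu   [unconditioned shift]
  kinmapuyu (rule 2 does not apply)
  kinmapuyu → kinmafuyu   [intervocalic lenition]
  kinmafuyu → kimmafuyu   [nasal place assimilation]
  kimmafuyu → kimafuyu   [degemination]
  giving Detoru kimafuyu.
The regular Detoru reflex would be 'kimafuyu', but the attested form is 'kilmafuyu'. The correspondence is irregular, so they are not cognates (the Detoru form has a different source).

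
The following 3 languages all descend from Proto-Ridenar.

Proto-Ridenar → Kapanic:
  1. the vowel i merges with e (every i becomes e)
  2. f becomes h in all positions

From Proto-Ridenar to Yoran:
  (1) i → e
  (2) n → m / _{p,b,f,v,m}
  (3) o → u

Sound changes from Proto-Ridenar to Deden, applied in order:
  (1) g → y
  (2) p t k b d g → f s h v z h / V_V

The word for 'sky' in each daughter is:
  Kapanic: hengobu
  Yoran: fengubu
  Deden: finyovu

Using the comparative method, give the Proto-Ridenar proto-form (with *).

Position 4: Kapanic has g, Yoran has g, Deden has y. Kapanic preserves g here (none of its changes turn any other segment into g), so the proto-segment is *g.
Position 5: Kapanic has o, Yoran has u, Deden has o. Kapanic preserves o here (none of its changes turn any other segment into o), so the proto-segment is *o.
This points to *fingobu. Verify forward in each daughter:
Kapanic: start from *fingobu.
  rule 1 (vowel merger): fingobu → fengobu
  rule 2 (unconditioned shift): fengobu → hengobu
  ⇒ Kapanic hengobu
Yoran: start from *fingobu.
  rule 1 (vowel merger): fingobu → fengobu
  rule 2: no change — fengobu
  rule 3 (vowel merger): fengobu → fengubu
  ⇒ Yoran fengubu
Deden: start from *fingobu.
  rule 1 (unconditioned shift): fingobu → finyobu
  rule 2 (intervocalic lenition): finyobu → finyovu
  ⇒ Deden finyovu
No other proto-form is consistent with every reflex, so the reconstruction is *fingobu.

*fingobu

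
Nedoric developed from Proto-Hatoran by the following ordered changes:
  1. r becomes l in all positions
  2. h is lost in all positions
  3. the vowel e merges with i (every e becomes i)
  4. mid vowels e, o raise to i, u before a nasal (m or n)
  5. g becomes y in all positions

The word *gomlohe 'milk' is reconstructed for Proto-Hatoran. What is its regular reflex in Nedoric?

Nedoric: *gomlohe
  gomlohe (rule 1 does not apply)
  gomlohe → gomloe   [h-loss]
  gomloe → gomloi   [vowel merger]
  gomloi → gumloi   [pre-nasal raising]
  gumloi → yumloi   [unconditioned shift]
  giving Nedoric yumloi.

yumloi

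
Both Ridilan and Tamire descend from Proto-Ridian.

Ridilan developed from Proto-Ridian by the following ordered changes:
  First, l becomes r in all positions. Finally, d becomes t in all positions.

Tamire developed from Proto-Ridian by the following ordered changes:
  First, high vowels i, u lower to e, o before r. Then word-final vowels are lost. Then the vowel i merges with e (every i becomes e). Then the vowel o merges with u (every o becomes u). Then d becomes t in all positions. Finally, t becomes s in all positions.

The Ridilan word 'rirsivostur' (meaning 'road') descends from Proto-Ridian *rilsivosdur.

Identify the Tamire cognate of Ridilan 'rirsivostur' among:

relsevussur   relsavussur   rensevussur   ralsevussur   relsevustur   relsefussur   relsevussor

Tamire: *rilsivosdur
  rilsivosdur → rilsivosdor   [pre-rhotic lowering]
  rilsivosdor (rule 2 does not apply)
  rilsivosdor → relsevosdor   [vowel merger]
  relsevosdor → relsevusdur   [vowel merger]
  relsevusdur → relsevustur   [unconditioned shift]
  relsevustur → relsevussur   [unconditioned shift]
  giving Tamire relsevussur.
The other candidates each miss or misapply at least one Tamire change.

relsevussur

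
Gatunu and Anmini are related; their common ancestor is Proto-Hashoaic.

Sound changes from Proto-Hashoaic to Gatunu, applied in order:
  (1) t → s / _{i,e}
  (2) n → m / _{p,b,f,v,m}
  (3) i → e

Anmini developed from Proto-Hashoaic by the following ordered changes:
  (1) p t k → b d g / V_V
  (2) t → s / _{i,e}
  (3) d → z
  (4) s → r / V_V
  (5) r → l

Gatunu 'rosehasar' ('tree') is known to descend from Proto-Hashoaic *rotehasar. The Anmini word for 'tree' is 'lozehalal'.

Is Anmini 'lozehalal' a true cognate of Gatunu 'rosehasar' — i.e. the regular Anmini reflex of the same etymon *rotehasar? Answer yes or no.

Derive the expected Anmini reflex of *rotehasar:
Anmini: *rotehasar
  rotehasar → rodehasar   [intervocalic voicing]
  rodehasar (rule 2 does not apply)
  rodehasar → rozehasar   [unconditioned shift]
  rozehasar → rozeharar   [rhotacism]
  rozeharar → lozehalal   [unconditioned shift]
  giving Anmini lozehalal.
Anmini 'lozehalal' matches the regular reflex exactly, so the pair is cognate.

yes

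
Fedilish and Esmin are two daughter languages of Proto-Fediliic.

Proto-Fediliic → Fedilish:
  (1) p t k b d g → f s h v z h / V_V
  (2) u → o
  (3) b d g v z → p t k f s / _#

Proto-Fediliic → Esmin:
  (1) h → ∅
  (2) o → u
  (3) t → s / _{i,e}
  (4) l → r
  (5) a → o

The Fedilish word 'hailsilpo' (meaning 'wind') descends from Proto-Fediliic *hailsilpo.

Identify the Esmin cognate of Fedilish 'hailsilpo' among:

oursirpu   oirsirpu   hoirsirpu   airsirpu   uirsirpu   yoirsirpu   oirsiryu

Esmin: *hailsilpo
  hailsilpo → ailsilpo   [h-loss]
  ailsilpo → ailsilpu   [vowel merger]
  ailsilpu (rule 3 does not apply)
  ailsilpu → airsirpu   [unconditioned shift]
  airsirpu → oirsirpu   [vowel merger]
  giving Esmin oirsirpu.
Among the options, 'oirsirpu' alone shows every Esmin change applied in order.

oirsirpu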